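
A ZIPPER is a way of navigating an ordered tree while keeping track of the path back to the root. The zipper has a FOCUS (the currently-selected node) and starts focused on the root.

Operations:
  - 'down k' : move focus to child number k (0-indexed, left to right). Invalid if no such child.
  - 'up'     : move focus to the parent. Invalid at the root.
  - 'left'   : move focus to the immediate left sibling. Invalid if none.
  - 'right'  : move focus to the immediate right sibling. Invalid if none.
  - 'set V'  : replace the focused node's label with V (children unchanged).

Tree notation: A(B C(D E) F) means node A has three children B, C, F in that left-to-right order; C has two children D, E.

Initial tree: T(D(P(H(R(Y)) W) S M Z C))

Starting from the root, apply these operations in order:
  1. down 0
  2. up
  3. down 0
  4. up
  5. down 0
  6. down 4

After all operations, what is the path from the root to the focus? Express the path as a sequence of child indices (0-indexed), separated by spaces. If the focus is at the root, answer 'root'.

Answer: 0 4

Derivation:
Step 1 (down 0): focus=D path=0 depth=1 children=['P', 'S', 'M', 'Z', 'C'] left=[] right=[] parent=T
Step 2 (up): focus=T path=root depth=0 children=['D'] (at root)
Step 3 (down 0): focus=D path=0 depth=1 children=['P', 'S', 'M', 'Z', 'C'] left=[] right=[] parent=T
Step 4 (up): focus=T path=root depth=0 children=['D'] (at root)
Step 5 (down 0): focus=D path=0 depth=1 children=['P', 'S', 'M', 'Z', 'C'] left=[] right=[] parent=T
Step 6 (down 4): focus=C path=0/4 depth=2 children=[] left=['P', 'S', 'M', 'Z'] right=[] parent=D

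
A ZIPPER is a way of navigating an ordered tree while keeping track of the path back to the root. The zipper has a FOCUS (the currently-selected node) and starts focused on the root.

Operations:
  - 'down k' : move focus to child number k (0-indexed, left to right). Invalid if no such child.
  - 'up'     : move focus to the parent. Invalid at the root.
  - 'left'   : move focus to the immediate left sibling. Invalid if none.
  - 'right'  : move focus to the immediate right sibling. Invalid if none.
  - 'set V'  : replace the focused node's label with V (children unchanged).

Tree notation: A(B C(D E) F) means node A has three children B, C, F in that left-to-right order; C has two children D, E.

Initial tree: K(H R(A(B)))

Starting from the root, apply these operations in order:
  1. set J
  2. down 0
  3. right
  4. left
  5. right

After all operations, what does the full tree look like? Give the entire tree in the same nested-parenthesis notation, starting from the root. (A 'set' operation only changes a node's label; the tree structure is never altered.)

Answer: J(H R(A(B)))

Derivation:
Step 1 (set J): focus=J path=root depth=0 children=['H', 'R'] (at root)
Step 2 (down 0): focus=H path=0 depth=1 children=[] left=[] right=['R'] parent=J
Step 3 (right): focus=R path=1 depth=1 children=['A'] left=['H'] right=[] parent=J
Step 4 (left): focus=H path=0 depth=1 children=[] left=[] right=['R'] parent=J
Step 5 (right): focus=R path=1 depth=1 children=['A'] left=['H'] right=[] parent=J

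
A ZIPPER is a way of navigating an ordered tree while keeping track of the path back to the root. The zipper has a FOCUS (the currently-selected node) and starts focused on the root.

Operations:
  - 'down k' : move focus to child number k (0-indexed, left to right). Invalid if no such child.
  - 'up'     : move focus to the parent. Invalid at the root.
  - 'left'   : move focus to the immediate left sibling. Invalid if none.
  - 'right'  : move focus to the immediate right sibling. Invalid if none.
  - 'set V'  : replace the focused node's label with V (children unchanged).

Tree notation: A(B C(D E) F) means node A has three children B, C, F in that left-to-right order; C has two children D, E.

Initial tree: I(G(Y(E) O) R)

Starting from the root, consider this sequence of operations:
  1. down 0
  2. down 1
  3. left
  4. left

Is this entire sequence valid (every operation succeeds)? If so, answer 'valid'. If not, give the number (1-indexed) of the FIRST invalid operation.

Step 1 (down 0): focus=G path=0 depth=1 children=['Y', 'O'] left=[] right=['R'] parent=I
Step 2 (down 1): focus=O path=0/1 depth=2 children=[] left=['Y'] right=[] parent=G
Step 3 (left): focus=Y path=0/0 depth=2 children=['E'] left=[] right=['O'] parent=G
Step 4 (left): INVALID

Answer: 4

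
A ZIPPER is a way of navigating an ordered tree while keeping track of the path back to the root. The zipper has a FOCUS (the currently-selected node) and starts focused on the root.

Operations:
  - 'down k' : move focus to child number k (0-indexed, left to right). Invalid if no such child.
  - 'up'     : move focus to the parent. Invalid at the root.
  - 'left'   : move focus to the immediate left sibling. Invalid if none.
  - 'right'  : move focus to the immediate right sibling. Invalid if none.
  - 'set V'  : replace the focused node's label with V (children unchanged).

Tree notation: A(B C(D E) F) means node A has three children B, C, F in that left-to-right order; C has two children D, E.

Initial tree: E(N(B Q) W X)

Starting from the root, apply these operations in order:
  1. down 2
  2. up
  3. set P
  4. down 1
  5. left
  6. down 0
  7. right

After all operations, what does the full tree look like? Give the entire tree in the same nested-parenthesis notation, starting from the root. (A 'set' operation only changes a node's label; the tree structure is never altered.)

Answer: P(N(B Q) W X)

Derivation:
Step 1 (down 2): focus=X path=2 depth=1 children=[] left=['N', 'W'] right=[] parent=E
Step 2 (up): focus=E path=root depth=0 children=['N', 'W', 'X'] (at root)
Step 3 (set P): focus=P path=root depth=0 children=['N', 'W', 'X'] (at root)
Step 4 (down 1): focus=W path=1 depth=1 children=[] left=['N'] right=['X'] parent=P
Step 5 (left): focus=N path=0 depth=1 children=['B', 'Q'] left=[] right=['W', 'X'] parent=P
Step 6 (down 0): focus=B path=0/0 depth=2 children=[] left=[] right=['Q'] parent=N
Step 7 (right): focus=Q path=0/1 depth=2 children=[] left=['B'] right=[] parent=N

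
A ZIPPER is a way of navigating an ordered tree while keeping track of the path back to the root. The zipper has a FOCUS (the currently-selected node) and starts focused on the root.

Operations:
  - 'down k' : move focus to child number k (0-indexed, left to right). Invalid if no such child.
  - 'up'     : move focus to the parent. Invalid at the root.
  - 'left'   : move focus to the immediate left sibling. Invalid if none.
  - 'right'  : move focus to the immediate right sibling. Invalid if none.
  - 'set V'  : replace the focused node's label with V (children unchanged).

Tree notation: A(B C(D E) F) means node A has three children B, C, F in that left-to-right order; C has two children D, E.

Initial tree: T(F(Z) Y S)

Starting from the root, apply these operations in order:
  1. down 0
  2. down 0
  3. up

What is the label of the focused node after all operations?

Step 1 (down 0): focus=F path=0 depth=1 children=['Z'] left=[] right=['Y', 'S'] parent=T
Step 2 (down 0): focus=Z path=0/0 depth=2 children=[] left=[] right=[] parent=F
Step 3 (up): focus=F path=0 depth=1 children=['Z'] left=[] right=['Y', 'S'] parent=T

Answer: F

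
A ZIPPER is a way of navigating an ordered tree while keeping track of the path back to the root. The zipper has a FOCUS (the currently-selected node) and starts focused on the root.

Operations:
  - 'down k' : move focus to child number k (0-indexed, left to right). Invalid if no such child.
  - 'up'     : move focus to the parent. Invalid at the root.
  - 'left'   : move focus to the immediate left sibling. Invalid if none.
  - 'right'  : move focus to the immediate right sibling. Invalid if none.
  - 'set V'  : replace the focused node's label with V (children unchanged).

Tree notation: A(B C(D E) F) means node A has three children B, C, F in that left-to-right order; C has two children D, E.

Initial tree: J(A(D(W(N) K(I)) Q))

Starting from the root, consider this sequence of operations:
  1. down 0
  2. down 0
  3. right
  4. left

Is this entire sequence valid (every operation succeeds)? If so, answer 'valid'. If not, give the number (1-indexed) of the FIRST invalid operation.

Step 1 (down 0): focus=A path=0 depth=1 children=['D', 'Q'] left=[] right=[] parent=J
Step 2 (down 0): focus=D path=0/0 depth=2 children=['W', 'K'] left=[] right=['Q'] parent=A
Step 3 (right): focus=Q path=0/1 depth=2 children=[] left=['D'] right=[] parent=A
Step 4 (left): focus=D path=0/0 depth=2 children=['W', 'K'] left=[] right=['Q'] parent=A

Answer: valid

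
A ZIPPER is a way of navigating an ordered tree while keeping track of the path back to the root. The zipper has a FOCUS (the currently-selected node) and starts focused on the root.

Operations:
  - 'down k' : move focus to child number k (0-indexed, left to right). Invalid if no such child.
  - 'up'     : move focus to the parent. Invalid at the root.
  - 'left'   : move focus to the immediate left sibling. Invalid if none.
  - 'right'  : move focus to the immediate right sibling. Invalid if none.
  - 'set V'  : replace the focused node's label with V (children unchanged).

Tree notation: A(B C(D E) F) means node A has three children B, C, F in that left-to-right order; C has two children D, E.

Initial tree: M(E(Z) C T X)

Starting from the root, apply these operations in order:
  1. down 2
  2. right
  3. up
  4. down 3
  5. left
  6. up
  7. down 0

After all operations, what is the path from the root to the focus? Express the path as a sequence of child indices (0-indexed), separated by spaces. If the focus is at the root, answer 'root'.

Answer: 0

Derivation:
Step 1 (down 2): focus=T path=2 depth=1 children=[] left=['E', 'C'] right=['X'] parent=M
Step 2 (right): focus=X path=3 depth=1 children=[] left=['E', 'C', 'T'] right=[] parent=M
Step 3 (up): focus=M path=root depth=0 children=['E', 'C', 'T', 'X'] (at root)
Step 4 (down 3): focus=X path=3 depth=1 children=[] left=['E', 'C', 'T'] right=[] parent=M
Step 5 (left): focus=T path=2 depth=1 children=[] left=['E', 'C'] right=['X'] parent=M
Step 6 (up): focus=M path=root depth=0 children=['E', 'C', 'T', 'X'] (at root)
Step 7 (down 0): focus=E path=0 depth=1 children=['Z'] left=[] right=['C', 'T', 'X'] parent=M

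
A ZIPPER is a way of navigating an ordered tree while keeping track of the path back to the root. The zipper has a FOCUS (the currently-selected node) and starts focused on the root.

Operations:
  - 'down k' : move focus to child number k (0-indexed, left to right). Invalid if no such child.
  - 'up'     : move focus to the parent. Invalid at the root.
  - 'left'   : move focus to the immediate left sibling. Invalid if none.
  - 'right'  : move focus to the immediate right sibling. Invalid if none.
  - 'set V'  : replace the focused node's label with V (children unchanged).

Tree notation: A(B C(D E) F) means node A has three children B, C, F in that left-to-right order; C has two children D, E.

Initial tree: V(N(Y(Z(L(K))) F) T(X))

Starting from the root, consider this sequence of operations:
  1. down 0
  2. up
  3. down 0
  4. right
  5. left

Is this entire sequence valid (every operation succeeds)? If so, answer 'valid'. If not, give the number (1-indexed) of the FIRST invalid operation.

Step 1 (down 0): focus=N path=0 depth=1 children=['Y', 'F'] left=[] right=['T'] parent=V
Step 2 (up): focus=V path=root depth=0 children=['N', 'T'] (at root)
Step 3 (down 0): focus=N path=0 depth=1 children=['Y', 'F'] left=[] right=['T'] parent=V
Step 4 (right): focus=T path=1 depth=1 children=['X'] left=['N'] right=[] parent=V
Step 5 (left): focus=N path=0 depth=1 children=['Y', 'F'] left=[] right=['T'] parent=V

Answer: valid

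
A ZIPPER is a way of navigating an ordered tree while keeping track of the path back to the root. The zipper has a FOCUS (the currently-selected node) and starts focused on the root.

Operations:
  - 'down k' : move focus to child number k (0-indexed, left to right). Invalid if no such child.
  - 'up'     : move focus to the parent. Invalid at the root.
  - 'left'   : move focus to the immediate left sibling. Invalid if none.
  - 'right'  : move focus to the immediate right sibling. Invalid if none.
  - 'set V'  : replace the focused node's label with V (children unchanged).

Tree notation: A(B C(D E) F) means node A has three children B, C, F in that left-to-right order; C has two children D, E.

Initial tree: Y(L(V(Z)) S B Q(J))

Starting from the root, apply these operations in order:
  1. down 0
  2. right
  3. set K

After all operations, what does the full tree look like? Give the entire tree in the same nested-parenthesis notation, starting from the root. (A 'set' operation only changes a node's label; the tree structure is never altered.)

Step 1 (down 0): focus=L path=0 depth=1 children=['V'] left=[] right=['S', 'B', 'Q'] parent=Y
Step 2 (right): focus=S path=1 depth=1 children=[] left=['L'] right=['B', 'Q'] parent=Y
Step 3 (set K): focus=K path=1 depth=1 children=[] left=['L'] right=['B', 'Q'] parent=Y

Answer: Y(L(V(Z)) K B Q(J))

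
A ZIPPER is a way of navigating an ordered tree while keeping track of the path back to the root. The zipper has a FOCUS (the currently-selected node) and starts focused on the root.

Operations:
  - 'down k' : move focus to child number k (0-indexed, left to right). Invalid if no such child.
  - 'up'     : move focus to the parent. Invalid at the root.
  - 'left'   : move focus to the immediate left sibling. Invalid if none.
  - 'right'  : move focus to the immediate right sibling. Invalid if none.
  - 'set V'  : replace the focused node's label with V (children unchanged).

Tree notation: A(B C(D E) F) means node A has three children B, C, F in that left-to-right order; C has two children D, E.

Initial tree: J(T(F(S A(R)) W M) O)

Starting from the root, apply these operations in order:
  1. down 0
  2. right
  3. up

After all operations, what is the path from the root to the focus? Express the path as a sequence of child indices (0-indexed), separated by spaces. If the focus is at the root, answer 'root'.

Answer: root

Derivation:
Step 1 (down 0): focus=T path=0 depth=1 children=['F', 'W', 'M'] left=[] right=['O'] parent=J
Step 2 (right): focus=O path=1 depth=1 children=[] left=['T'] right=[] parent=J
Step 3 (up): focus=J path=root depth=0 children=['T', 'O'] (at root)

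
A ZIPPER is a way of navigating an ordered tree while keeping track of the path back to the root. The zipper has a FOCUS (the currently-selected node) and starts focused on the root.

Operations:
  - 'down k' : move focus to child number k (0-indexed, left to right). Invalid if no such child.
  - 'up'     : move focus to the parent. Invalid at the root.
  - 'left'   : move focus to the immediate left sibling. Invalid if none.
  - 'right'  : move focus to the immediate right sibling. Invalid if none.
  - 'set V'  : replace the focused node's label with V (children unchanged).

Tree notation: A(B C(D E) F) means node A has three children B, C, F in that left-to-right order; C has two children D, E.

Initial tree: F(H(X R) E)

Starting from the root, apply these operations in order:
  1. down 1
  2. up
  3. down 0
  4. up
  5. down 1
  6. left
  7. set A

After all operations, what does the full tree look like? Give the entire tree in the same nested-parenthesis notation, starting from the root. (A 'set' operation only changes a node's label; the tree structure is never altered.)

Answer: F(A(X R) E)

Derivation:
Step 1 (down 1): focus=E path=1 depth=1 children=[] left=['H'] right=[] parent=F
Step 2 (up): focus=F path=root depth=0 children=['H', 'E'] (at root)
Step 3 (down 0): focus=H path=0 depth=1 children=['X', 'R'] left=[] right=['E'] parent=F
Step 4 (up): focus=F path=root depth=0 children=['H', 'E'] (at root)
Step 5 (down 1): focus=E path=1 depth=1 children=[] left=['H'] right=[] parent=F
Step 6 (left): focus=H path=0 depth=1 children=['X', 'R'] left=[] right=['E'] parent=F
Step 7 (set A): focus=A path=0 depth=1 children=['X', 'R'] left=[] right=['E'] parent=F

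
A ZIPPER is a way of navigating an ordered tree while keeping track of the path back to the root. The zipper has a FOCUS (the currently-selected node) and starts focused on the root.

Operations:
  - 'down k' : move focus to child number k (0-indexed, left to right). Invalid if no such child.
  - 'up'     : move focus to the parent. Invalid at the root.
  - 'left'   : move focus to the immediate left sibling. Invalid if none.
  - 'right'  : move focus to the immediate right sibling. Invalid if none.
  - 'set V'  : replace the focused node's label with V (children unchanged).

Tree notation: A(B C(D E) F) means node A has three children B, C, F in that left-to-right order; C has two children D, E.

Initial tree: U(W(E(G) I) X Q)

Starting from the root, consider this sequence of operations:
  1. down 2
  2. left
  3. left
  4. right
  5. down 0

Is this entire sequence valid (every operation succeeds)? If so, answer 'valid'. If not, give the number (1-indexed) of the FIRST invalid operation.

Answer: 5

Derivation:
Step 1 (down 2): focus=Q path=2 depth=1 children=[] left=['W', 'X'] right=[] parent=U
Step 2 (left): focus=X path=1 depth=1 children=[] left=['W'] right=['Q'] parent=U
Step 3 (left): focus=W path=0 depth=1 children=['E', 'I'] left=[] right=['X', 'Q'] parent=U
Step 4 (right): focus=X path=1 depth=1 children=[] left=['W'] right=['Q'] parent=U
Step 5 (down 0): INVALID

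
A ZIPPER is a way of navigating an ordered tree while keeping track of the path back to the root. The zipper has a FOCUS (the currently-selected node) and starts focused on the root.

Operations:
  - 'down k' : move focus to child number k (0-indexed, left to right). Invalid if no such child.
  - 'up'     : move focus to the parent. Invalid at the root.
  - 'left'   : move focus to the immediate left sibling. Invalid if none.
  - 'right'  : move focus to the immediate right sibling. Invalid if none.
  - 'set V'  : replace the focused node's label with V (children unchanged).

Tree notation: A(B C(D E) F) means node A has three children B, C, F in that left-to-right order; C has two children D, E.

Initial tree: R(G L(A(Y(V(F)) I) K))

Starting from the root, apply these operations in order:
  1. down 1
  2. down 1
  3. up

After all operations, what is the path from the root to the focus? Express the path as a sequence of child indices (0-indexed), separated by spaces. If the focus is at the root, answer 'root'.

Step 1 (down 1): focus=L path=1 depth=1 children=['A', 'K'] left=['G'] right=[] parent=R
Step 2 (down 1): focus=K path=1/1 depth=2 children=[] left=['A'] right=[] parent=L
Step 3 (up): focus=L path=1 depth=1 children=['A', 'K'] left=['G'] right=[] parent=R

Answer: 1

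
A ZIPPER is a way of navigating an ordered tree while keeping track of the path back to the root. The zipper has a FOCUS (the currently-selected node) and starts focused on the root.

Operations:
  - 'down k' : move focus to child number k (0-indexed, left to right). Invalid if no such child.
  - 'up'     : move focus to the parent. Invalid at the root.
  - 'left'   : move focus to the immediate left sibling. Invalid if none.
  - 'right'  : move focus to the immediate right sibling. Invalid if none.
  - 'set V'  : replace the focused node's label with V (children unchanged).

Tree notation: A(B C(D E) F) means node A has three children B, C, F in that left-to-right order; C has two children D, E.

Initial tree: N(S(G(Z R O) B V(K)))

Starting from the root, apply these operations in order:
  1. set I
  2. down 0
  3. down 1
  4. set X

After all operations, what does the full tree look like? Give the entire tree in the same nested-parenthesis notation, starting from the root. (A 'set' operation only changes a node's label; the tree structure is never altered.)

Answer: I(S(G(Z R O) X V(K)))

Derivation:
Step 1 (set I): focus=I path=root depth=0 children=['S'] (at root)
Step 2 (down 0): focus=S path=0 depth=1 children=['G', 'B', 'V'] left=[] right=[] parent=I
Step 3 (down 1): focus=B path=0/1 depth=2 children=[] left=['G'] right=['V'] parent=S
Step 4 (set X): focus=X path=0/1 depth=2 children=[] left=['G'] right=['V'] parent=S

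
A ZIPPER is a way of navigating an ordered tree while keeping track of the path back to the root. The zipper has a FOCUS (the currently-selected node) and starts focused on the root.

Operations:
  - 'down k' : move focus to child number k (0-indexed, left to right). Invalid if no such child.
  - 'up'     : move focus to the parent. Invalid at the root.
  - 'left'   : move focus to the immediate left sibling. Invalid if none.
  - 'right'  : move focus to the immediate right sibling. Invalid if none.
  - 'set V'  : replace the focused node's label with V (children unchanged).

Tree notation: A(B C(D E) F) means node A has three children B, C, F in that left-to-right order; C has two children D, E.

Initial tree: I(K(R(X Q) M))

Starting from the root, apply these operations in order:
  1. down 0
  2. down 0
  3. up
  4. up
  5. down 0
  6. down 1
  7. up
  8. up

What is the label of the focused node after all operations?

Answer: I

Derivation:
Step 1 (down 0): focus=K path=0 depth=1 children=['R', 'M'] left=[] right=[] parent=I
Step 2 (down 0): focus=R path=0/0 depth=2 children=['X', 'Q'] left=[] right=['M'] parent=K
Step 3 (up): focus=K path=0 depth=1 children=['R', 'M'] left=[] right=[] parent=I
Step 4 (up): focus=I path=root depth=0 children=['K'] (at root)
Step 5 (down 0): focus=K path=0 depth=1 children=['R', 'M'] left=[] right=[] parent=I
Step 6 (down 1): focus=M path=0/1 depth=2 children=[] left=['R'] right=[] parent=K
Step 7 (up): focus=K path=0 depth=1 children=['R', 'M'] left=[] right=[] parent=I
Step 8 (up): focus=I path=root depth=0 children=['K'] (at root)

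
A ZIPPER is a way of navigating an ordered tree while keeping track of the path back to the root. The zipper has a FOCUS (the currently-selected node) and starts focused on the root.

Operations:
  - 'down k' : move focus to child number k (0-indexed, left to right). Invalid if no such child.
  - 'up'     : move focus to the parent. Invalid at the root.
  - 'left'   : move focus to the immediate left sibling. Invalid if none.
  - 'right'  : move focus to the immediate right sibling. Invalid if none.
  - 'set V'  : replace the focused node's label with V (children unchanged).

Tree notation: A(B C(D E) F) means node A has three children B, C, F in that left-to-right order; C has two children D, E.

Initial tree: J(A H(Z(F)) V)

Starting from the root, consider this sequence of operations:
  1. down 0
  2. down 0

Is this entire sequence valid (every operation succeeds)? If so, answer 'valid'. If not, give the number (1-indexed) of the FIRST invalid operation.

Step 1 (down 0): focus=A path=0 depth=1 children=[] left=[] right=['H', 'V'] parent=J
Step 2 (down 0): INVALID

Answer: 2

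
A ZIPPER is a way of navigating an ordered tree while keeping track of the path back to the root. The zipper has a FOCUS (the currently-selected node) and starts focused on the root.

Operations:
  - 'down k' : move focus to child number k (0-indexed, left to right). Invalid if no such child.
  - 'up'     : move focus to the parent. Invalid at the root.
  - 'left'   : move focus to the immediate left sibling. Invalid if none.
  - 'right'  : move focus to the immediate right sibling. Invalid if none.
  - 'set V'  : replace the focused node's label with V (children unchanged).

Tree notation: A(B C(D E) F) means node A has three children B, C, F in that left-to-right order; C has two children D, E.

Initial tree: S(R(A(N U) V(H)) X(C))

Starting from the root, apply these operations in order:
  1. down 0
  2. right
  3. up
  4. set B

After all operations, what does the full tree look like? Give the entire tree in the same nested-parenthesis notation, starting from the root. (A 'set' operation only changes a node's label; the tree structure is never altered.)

Answer: B(R(A(N U) V(H)) X(C))

Derivation:
Step 1 (down 0): focus=R path=0 depth=1 children=['A', 'V'] left=[] right=['X'] parent=S
Step 2 (right): focus=X path=1 depth=1 children=['C'] left=['R'] right=[] parent=S
Step 3 (up): focus=S path=root depth=0 children=['R', 'X'] (at root)
Step 4 (set B): focus=B path=root depth=0 children=['R', 'X'] (at root)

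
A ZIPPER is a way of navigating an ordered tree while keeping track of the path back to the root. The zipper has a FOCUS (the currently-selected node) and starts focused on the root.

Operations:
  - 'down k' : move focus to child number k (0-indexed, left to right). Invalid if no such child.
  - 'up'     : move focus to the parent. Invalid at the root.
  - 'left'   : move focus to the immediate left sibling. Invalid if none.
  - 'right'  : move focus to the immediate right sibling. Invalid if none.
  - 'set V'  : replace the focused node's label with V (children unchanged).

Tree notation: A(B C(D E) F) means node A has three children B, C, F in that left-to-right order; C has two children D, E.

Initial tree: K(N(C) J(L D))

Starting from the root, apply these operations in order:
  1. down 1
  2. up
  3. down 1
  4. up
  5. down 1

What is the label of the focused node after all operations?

Answer: J

Derivation:
Step 1 (down 1): focus=J path=1 depth=1 children=['L', 'D'] left=['N'] right=[] parent=K
Step 2 (up): focus=K path=root depth=0 children=['N', 'J'] (at root)
Step 3 (down 1): focus=J path=1 depth=1 children=['L', 'D'] left=['N'] right=[] parent=K
Step 4 (up): focus=K path=root depth=0 children=['N', 'J'] (at root)
Step 5 (down 1): focus=J path=1 depth=1 children=['L', 'D'] left=['N'] right=[] parent=K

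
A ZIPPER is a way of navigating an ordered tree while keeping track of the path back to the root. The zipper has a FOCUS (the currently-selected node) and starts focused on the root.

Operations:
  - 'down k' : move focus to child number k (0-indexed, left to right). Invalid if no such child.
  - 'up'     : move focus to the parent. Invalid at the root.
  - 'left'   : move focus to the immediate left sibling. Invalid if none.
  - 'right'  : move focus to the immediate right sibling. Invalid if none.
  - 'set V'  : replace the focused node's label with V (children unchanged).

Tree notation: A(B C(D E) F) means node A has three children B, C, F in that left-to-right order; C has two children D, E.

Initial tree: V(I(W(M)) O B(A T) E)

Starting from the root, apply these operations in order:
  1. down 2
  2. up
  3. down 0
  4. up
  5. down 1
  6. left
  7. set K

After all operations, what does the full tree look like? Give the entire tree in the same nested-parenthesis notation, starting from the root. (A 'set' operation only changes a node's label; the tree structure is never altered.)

Step 1 (down 2): focus=B path=2 depth=1 children=['A', 'T'] left=['I', 'O'] right=['E'] parent=V
Step 2 (up): focus=V path=root depth=0 children=['I', 'O', 'B', 'E'] (at root)
Step 3 (down 0): focus=I path=0 depth=1 children=['W'] left=[] right=['O', 'B', 'E'] parent=V
Step 4 (up): focus=V path=root depth=0 children=['I', 'O', 'B', 'E'] (at root)
Step 5 (down 1): focus=O path=1 depth=1 children=[] left=['I'] right=['B', 'E'] parent=V
Step 6 (left): focus=I path=0 depth=1 children=['W'] left=[] right=['O', 'B', 'E'] parent=V
Step 7 (set K): focus=K path=0 depth=1 children=['W'] left=[] right=['O', 'B', 'E'] parent=V

Answer: V(K(W(M)) O B(A T) E)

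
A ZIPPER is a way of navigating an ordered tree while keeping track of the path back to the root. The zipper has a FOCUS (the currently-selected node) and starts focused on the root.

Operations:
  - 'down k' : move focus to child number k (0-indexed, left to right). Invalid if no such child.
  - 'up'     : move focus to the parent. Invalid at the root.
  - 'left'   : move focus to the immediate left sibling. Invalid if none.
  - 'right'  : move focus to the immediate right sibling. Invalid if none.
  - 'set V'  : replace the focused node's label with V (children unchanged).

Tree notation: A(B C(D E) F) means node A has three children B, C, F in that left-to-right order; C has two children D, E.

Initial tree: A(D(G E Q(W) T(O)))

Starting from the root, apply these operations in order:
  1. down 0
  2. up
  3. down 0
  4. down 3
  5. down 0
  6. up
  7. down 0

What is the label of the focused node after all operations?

Step 1 (down 0): focus=D path=0 depth=1 children=['G', 'E', 'Q', 'T'] left=[] right=[] parent=A
Step 2 (up): focus=A path=root depth=0 children=['D'] (at root)
Step 3 (down 0): focus=D path=0 depth=1 children=['G', 'E', 'Q', 'T'] left=[] right=[] parent=A
Step 4 (down 3): focus=T path=0/3 depth=2 children=['O'] left=['G', 'E', 'Q'] right=[] parent=D
Step 5 (down 0): focus=O path=0/3/0 depth=3 children=[] left=[] right=[] parent=T
Step 6 (up): focus=T path=0/3 depth=2 children=['O'] left=['G', 'E', 'Q'] right=[] parent=D
Step 7 (down 0): focus=O path=0/3/0 depth=3 children=[] left=[] right=[] parent=T

Answer: O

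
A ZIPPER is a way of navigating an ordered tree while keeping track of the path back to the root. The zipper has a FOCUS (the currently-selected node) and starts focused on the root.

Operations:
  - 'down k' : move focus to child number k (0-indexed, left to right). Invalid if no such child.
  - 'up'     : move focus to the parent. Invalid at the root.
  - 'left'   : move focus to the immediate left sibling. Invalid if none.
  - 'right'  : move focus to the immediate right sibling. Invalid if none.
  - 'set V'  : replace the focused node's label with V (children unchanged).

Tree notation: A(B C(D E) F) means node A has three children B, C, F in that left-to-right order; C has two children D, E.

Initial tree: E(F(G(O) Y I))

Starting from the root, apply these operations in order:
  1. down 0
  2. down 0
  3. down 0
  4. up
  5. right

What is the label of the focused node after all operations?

Step 1 (down 0): focus=F path=0 depth=1 children=['G', 'Y', 'I'] left=[] right=[] parent=E
Step 2 (down 0): focus=G path=0/0 depth=2 children=['O'] left=[] right=['Y', 'I'] parent=F
Step 3 (down 0): focus=O path=0/0/0 depth=3 children=[] left=[] right=[] parent=G
Step 4 (up): focus=G path=0/0 depth=2 children=['O'] left=[] right=['Y', 'I'] parent=F
Step 5 (right): focus=Y path=0/1 depth=2 children=[] left=['G'] right=['I'] parent=F

Answer: Y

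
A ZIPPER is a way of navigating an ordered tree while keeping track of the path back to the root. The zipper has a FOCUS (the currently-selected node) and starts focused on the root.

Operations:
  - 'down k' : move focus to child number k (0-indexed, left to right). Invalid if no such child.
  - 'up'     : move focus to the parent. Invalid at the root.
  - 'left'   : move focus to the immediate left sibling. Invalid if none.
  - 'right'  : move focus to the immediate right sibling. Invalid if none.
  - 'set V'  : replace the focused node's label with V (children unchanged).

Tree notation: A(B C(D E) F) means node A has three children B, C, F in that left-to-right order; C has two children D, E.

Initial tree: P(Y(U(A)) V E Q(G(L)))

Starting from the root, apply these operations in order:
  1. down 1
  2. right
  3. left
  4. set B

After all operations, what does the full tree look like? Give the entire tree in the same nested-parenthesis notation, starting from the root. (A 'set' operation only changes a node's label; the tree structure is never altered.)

Answer: P(Y(U(A)) B E Q(G(L)))

Derivation:
Step 1 (down 1): focus=V path=1 depth=1 children=[] left=['Y'] right=['E', 'Q'] parent=P
Step 2 (right): focus=E path=2 depth=1 children=[] left=['Y', 'V'] right=['Q'] parent=P
Step 3 (left): focus=V path=1 depth=1 children=[] left=['Y'] right=['E', 'Q'] parent=P
Step 4 (set B): focus=B path=1 depth=1 children=[] left=['Y'] right=['E', 'Q'] parent=P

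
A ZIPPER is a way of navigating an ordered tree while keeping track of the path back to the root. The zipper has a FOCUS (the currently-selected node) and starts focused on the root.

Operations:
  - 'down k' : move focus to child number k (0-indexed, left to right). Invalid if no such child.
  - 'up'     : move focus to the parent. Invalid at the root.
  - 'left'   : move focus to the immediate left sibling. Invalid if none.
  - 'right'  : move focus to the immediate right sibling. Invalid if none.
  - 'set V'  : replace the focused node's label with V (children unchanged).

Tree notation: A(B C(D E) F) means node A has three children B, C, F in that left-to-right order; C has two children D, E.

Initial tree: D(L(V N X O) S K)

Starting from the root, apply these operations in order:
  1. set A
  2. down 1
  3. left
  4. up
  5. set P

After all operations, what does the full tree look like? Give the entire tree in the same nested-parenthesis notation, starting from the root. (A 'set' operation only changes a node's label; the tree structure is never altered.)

Answer: P(L(V N X O) S K)

Derivation:
Step 1 (set A): focus=A path=root depth=0 children=['L', 'S', 'K'] (at root)
Step 2 (down 1): focus=S path=1 depth=1 children=[] left=['L'] right=['K'] parent=A
Step 3 (left): focus=L path=0 depth=1 children=['V', 'N', 'X', 'O'] left=[] right=['S', 'K'] parent=A
Step 4 (up): focus=A path=root depth=0 children=['L', 'S', 'K'] (at root)
Step 5 (set P): focus=P path=root depth=0 children=['L', 'S', 'K'] (at root)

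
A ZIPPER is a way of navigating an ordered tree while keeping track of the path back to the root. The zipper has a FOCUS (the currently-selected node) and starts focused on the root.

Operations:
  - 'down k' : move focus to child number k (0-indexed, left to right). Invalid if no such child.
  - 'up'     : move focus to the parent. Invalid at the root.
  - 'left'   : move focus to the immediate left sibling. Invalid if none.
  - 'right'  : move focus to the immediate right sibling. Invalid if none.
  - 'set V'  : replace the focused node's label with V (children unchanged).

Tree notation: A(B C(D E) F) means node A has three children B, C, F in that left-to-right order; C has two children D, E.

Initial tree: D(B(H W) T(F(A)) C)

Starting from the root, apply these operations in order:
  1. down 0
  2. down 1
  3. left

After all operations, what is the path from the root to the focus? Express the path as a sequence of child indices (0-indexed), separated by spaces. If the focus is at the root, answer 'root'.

Step 1 (down 0): focus=B path=0 depth=1 children=['H', 'W'] left=[] right=['T', 'C'] parent=D
Step 2 (down 1): focus=W path=0/1 depth=2 children=[] left=['H'] right=[] parent=B
Step 3 (left): focus=H path=0/0 depth=2 children=[] left=[] right=['W'] parent=B

Answer: 0 0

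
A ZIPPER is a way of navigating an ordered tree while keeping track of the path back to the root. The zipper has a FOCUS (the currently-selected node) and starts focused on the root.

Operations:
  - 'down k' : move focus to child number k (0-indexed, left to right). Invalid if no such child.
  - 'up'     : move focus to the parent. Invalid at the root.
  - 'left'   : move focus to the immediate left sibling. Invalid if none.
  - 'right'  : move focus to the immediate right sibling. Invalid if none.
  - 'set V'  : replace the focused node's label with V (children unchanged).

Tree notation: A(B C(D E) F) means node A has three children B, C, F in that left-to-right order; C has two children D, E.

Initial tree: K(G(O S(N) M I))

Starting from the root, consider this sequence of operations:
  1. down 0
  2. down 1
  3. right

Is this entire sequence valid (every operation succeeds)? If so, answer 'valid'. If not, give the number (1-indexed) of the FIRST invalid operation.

Answer: valid

Derivation:
Step 1 (down 0): focus=G path=0 depth=1 children=['O', 'S', 'M', 'I'] left=[] right=[] parent=K
Step 2 (down 1): focus=S path=0/1 depth=2 children=['N'] left=['O'] right=['M', 'I'] parent=G
Step 3 (right): focus=M path=0/2 depth=2 children=[] left=['O', 'S'] right=['I'] parent=G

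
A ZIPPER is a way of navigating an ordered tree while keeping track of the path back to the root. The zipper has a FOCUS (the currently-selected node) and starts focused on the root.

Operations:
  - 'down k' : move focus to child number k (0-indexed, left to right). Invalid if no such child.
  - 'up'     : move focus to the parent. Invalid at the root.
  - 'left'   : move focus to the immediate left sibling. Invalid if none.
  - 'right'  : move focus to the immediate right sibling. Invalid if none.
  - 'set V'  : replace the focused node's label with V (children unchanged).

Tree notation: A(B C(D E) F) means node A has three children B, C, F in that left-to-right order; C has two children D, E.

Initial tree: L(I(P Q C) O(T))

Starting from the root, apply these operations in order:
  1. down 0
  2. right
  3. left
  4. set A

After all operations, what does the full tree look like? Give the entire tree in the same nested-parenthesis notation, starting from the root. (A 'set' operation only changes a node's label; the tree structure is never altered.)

Answer: L(A(P Q C) O(T))

Derivation:
Step 1 (down 0): focus=I path=0 depth=1 children=['P', 'Q', 'C'] left=[] right=['O'] parent=L
Step 2 (right): focus=O path=1 depth=1 children=['T'] left=['I'] right=[] parent=L
Step 3 (left): focus=I path=0 depth=1 children=['P', 'Q', 'C'] left=[] right=['O'] parent=L
Step 4 (set A): focus=A path=0 depth=1 children=['P', 'Q', 'C'] left=[] right=['O'] parent=L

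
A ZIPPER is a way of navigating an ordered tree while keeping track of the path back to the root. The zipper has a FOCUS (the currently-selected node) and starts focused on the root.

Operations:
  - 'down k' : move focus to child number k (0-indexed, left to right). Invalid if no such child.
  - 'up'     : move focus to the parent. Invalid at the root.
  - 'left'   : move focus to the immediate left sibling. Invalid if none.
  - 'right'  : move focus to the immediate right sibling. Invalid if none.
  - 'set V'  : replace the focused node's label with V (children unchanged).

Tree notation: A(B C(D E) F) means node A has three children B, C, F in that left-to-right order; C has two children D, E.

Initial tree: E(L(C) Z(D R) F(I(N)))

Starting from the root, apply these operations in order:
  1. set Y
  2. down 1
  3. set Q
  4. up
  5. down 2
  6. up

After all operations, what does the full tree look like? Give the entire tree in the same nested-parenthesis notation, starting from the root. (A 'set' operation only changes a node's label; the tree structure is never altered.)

Answer: Y(L(C) Q(D R) F(I(N)))

Derivation:
Step 1 (set Y): focus=Y path=root depth=0 children=['L', 'Z', 'F'] (at root)
Step 2 (down 1): focus=Z path=1 depth=1 children=['D', 'R'] left=['L'] right=['F'] parent=Y
Step 3 (set Q): focus=Q path=1 depth=1 children=['D', 'R'] left=['L'] right=['F'] parent=Y
Step 4 (up): focus=Y path=root depth=0 children=['L', 'Q', 'F'] (at root)
Step 5 (down 2): focus=F path=2 depth=1 children=['I'] left=['L', 'Q'] right=[] parent=Y
Step 6 (up): focus=Y path=root depth=0 children=['L', 'Q', 'F'] (at root)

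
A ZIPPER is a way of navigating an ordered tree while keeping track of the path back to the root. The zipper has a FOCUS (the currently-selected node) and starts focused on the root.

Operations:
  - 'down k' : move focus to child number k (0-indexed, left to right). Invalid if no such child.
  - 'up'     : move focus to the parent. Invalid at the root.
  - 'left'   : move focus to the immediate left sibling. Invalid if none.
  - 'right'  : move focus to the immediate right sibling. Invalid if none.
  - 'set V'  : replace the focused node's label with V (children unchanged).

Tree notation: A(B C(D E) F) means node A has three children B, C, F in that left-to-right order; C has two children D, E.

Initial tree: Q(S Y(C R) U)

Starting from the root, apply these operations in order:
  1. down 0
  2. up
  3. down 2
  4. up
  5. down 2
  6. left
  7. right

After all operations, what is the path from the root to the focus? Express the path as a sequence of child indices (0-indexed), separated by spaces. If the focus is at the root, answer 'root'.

Answer: 2

Derivation:
Step 1 (down 0): focus=S path=0 depth=1 children=[] left=[] right=['Y', 'U'] parent=Q
Step 2 (up): focus=Q path=root depth=0 children=['S', 'Y', 'U'] (at root)
Step 3 (down 2): focus=U path=2 depth=1 children=[] left=['S', 'Y'] right=[] parent=Q
Step 4 (up): focus=Q path=root depth=0 children=['S', 'Y', 'U'] (at root)
Step 5 (down 2): focus=U path=2 depth=1 children=[] left=['S', 'Y'] right=[] parent=Q
Step 6 (left): focus=Y path=1 depth=1 children=['C', 'R'] left=['S'] right=['U'] parent=Q
Step 7 (right): focus=U path=2 depth=1 children=[] left=['S', 'Y'] right=[] parent=Q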